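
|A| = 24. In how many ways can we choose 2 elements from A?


C(n,k) = n! / (k!(n-k)!)
C(24,2) = 24! / (2!22!)
= 276

C(24,2) = 276


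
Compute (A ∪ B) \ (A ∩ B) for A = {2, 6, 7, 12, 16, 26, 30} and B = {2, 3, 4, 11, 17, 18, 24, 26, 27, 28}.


A △ B = (A \ B) ∪ (B \ A) = elements in exactly one of A or B
A \ B = {6, 7, 12, 16, 30}
B \ A = {3, 4, 11, 17, 18, 24, 27, 28}
A △ B = {3, 4, 6, 7, 11, 12, 16, 17, 18, 24, 27, 28, 30}

A △ B = {3, 4, 6, 7, 11, 12, 16, 17, 18, 24, 27, 28, 30}


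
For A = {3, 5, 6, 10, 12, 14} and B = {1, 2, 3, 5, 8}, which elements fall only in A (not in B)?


A = {3, 5, 6, 10, 12, 14}
B = {1, 2, 3, 5, 8}
Region: only in A (not in B)
Elements: {6, 10, 12, 14}

Elements only in A (not in B): {6, 10, 12, 14}


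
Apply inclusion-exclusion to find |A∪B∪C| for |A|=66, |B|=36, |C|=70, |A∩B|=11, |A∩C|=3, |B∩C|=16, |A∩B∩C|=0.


|A∪B∪C| = |A|+|B|+|C| - |A∩B|-|A∩C|-|B∩C| + |A∩B∩C|
= 66+36+70 - 11-3-16 + 0
= 172 - 30 + 0
= 142

|A ∪ B ∪ C| = 142


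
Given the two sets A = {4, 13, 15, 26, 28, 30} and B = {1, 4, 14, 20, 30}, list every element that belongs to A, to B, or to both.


A ∪ B = all elements in A or B (or both)
A = {4, 13, 15, 26, 28, 30}
B = {1, 4, 14, 20, 30}
A ∪ B = {1, 4, 13, 14, 15, 20, 26, 28, 30}

A ∪ B = {1, 4, 13, 14, 15, 20, 26, 28, 30}


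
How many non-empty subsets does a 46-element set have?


Total subsets = 2^n = 2^46 = 70368744177664
Non-empty subsets exclude the empty set: 2^n - 1
= 70368744177664 - 1
= 70368744177663

Number of non-empty subsets = 70368744177663


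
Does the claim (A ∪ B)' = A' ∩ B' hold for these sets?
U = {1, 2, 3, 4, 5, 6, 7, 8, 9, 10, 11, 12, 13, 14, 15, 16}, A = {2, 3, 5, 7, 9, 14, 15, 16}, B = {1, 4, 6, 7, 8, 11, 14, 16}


LHS: A ∪ B = {1, 2, 3, 4, 5, 6, 7, 8, 9, 11, 14, 15, 16}
(A ∪ B)' = U \ (A ∪ B) = {10, 12, 13}
A' = {1, 4, 6, 8, 10, 11, 12, 13}, B' = {2, 3, 5, 9, 10, 12, 13, 15}
Claimed RHS: A' ∩ B' = {10, 12, 13}
Identity is VALID: LHS = RHS = {10, 12, 13} ✓

Identity is valid. (A ∪ B)' = A' ∩ B' = {10, 12, 13}


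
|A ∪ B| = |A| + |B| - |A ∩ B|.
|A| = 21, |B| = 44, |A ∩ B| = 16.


|A ∪ B| = |A| + |B| - |A ∩ B|
= 21 + 44 - 16
= 49

|A ∪ B| = 49


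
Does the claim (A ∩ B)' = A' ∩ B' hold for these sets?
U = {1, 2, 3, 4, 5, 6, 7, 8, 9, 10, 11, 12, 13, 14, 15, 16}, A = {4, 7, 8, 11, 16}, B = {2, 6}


LHS: A ∩ B = ∅
(A ∩ B)' = U \ (A ∩ B) = {1, 2, 3, 4, 5, 6, 7, 8, 9, 10, 11, 12, 13, 14, 15, 16}
A' = {1, 2, 3, 5, 6, 9, 10, 12, 13, 14, 15}, B' = {1, 3, 4, 5, 7, 8, 9, 10, 11, 12, 13, 14, 15, 16}
Claimed RHS: A' ∩ B' = {1, 3, 5, 9, 10, 12, 13, 14, 15}
Identity is INVALID: LHS = {1, 2, 3, 4, 5, 6, 7, 8, 9, 10, 11, 12, 13, 14, 15, 16} but the RHS claimed here equals {1, 3, 5, 9, 10, 12, 13, 14, 15}. The correct form is (A ∩ B)' = A' ∪ B'.

Identity is invalid: (A ∩ B)' = {1, 2, 3, 4, 5, 6, 7, 8, 9, 10, 11, 12, 13, 14, 15, 16} but A' ∩ B' = {1, 3, 5, 9, 10, 12, 13, 14, 15}. The correct De Morgan law is (A ∩ B)' = A' ∪ B'.


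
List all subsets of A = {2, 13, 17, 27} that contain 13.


A subset of A contains 13 iff the remaining 3 elements form any subset of A \ {13}.
Count: 2^(n-1) = 2^3 = 8
Subsets containing 13: {13}, {2, 13}, {13, 17}, {13, 27}, {2, 13, 17}, {2, 13, 27}, {13, 17, 27}, {2, 13, 17, 27}

Subsets containing 13 (8 total): {13}, {2, 13}, {13, 17}, {13, 27}, {2, 13, 17}, {2, 13, 27}, {13, 17, 27}, {2, 13, 17, 27}


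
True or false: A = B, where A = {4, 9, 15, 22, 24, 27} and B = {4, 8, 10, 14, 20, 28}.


Two sets are equal iff they have exactly the same elements.
A = {4, 9, 15, 22, 24, 27}
B = {4, 8, 10, 14, 20, 28}
Differences: {8, 9, 10, 14, 15, 20, 22, 24, 27, 28}
A ≠ B

No, A ≠ B


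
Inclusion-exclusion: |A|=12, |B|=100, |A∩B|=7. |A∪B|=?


|A ∪ B| = |A| + |B| - |A ∩ B|
= 12 + 100 - 7
= 105

|A ∪ B| = 105


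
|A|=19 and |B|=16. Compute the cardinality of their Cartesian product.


|A × B| = |A| × |B|
= 19 × 16
= 304

|A × B| = 304


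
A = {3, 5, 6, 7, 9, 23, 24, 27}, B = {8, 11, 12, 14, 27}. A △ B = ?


A △ B = (A \ B) ∪ (B \ A) = elements in exactly one of A or B
A \ B = {3, 5, 6, 7, 9, 23, 24}
B \ A = {8, 11, 12, 14}
A △ B = {3, 5, 6, 7, 8, 9, 11, 12, 14, 23, 24}

A △ B = {3, 5, 6, 7, 8, 9, 11, 12, 14, 23, 24}


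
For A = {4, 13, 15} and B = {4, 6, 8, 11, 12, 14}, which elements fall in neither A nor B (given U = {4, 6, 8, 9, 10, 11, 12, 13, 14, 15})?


A = {4, 13, 15}
B = {4, 6, 8, 11, 12, 14}
Region: in neither A nor B (given U = {4, 6, 8, 9, 10, 11, 12, 13, 14, 15})
Elements: {9, 10}

Elements in neither A nor B (given U = {4, 6, 8, 9, 10, 11, 12, 13, 14, 15}): {9, 10}


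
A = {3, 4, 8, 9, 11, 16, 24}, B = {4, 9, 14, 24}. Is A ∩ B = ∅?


Disjoint means A ∩ B = ∅.
A ∩ B = {4, 9, 24}
A ∩ B ≠ ∅, so A and B are NOT disjoint.

No, A and B are not disjoint (A ∩ B = {4, 9, 24})


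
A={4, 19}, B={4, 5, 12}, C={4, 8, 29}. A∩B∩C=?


A ∩ B = {4}
(A ∩ B) ∩ C = {4}

A ∩ B ∩ C = {4}


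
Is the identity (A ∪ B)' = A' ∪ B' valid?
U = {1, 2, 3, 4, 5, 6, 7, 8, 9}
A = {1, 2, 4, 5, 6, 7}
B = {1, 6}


LHS: A ∪ B = {1, 2, 4, 5, 6, 7}
(A ∪ B)' = U \ (A ∪ B) = {3, 8, 9}
A' = {3, 8, 9}, B' = {2, 3, 4, 5, 7, 8, 9}
Claimed RHS: A' ∪ B' = {2, 3, 4, 5, 7, 8, 9}
Identity is INVALID: LHS = {3, 8, 9} but the RHS claimed here equals {2, 3, 4, 5, 7, 8, 9}. The correct form is (A ∪ B)' = A' ∩ B'.

Identity is invalid: (A ∪ B)' = {3, 8, 9} but A' ∪ B' = {2, 3, 4, 5, 7, 8, 9}. The correct De Morgan law is (A ∪ B)' = A' ∩ B'.


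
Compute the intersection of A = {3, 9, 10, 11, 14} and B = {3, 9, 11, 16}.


A ∩ B = elements in both A and B
A = {3, 9, 10, 11, 14}
B = {3, 9, 11, 16}
A ∩ B = {3, 9, 11}

A ∩ B = {3, 9, 11}


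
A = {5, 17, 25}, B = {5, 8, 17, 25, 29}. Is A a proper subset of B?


A ⊂ B requires: A ⊆ B AND A ≠ B.
A ⊆ B? Yes
A = B? No
A ⊂ B: Yes (A is a proper subset of B)

Yes, A ⊂ B


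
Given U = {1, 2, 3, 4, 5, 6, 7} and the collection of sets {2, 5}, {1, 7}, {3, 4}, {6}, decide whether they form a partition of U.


A partition requires: (1) non-empty parts, (2) pairwise disjoint, (3) union = U
Parts: {2, 5}, {1, 7}, {3, 4}, {6}
Union of parts: {1, 2, 3, 4, 5, 6, 7}
U = {1, 2, 3, 4, 5, 6, 7}
All non-empty? True
Pairwise disjoint? True
Covers U? True

Yes, valid partition


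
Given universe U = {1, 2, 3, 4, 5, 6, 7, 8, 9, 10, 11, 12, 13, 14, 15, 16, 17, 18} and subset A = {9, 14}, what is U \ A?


Aᶜ = U \ A = elements in U but not in A
U = {1, 2, 3, 4, 5, 6, 7, 8, 9, 10, 11, 12, 13, 14, 15, 16, 17, 18}
A = {9, 14}
Aᶜ = {1, 2, 3, 4, 5, 6, 7, 8, 10, 11, 12, 13, 15, 16, 17, 18}

Aᶜ = {1, 2, 3, 4, 5, 6, 7, 8, 10, 11, 12, 13, 15, 16, 17, 18}


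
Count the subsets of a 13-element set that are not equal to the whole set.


Total subsets = 2^n = 2^13 = 8192
Proper subsets exclude the set itself: 2^n - 1
= 8192 - 1
= 8191

Number of proper subsets = 8191


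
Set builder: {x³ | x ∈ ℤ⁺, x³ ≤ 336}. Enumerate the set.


Checking each candidate:
Condition: positive perfect cubes ≤ 336
Result = {1, 8, 27, 64, 125, 216}

{1, 8, 27, 64, 125, 216}


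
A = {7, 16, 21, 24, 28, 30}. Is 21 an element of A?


A = {7, 16, 21, 24, 28, 30}
Checking if 21 is in A
21 is in A → True

21 ∈ A


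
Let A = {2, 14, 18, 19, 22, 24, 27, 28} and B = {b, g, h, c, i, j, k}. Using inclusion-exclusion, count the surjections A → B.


n = |A| = 8, k = |B| = 7. Surjections via inclusion-exclusion:
S(n,k) = Σ(-1)^i × C(k,i) × (k-i)^n, i=0 to k
i=0: (-1)^0×C(7,0)×7^8 = 5764801
i=1: (-1)^1×C(7,1)×6^8 = -11757312
i=2: (-1)^2×C(7,2)×5^8 = 8203125
i=3: (-1)^3×C(7,3)×4^8 = -2293760
i=4: (-1)^4×C(7,4)×3^8 = 229635
i=5: (-1)^5×C(7,5)×2^8 = -5376
i=6: (-1)^6×C(7,6)×1^8 = 7
i=7: (-1)^7×C(7,7)×0^8 = 0
Total = 141120

Number of surjections = 141120


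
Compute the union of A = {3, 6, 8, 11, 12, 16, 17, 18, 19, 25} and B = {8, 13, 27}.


A ∪ B = all elements in A or B (or both)
A = {3, 6, 8, 11, 12, 16, 17, 18, 19, 25}
B = {8, 13, 27}
A ∪ B = {3, 6, 8, 11, 12, 13, 16, 17, 18, 19, 25, 27}

A ∪ B = {3, 6, 8, 11, 12, 13, 16, 17, 18, 19, 25, 27}


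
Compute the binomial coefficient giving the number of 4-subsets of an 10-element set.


C(n,k) = n! / (k!(n-k)!)
C(10,4) = 10! / (4!6!)
= 210

C(10,4) = 210


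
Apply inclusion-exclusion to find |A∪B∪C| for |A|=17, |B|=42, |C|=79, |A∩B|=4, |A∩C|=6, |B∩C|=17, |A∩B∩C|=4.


|A∪B∪C| = |A|+|B|+|C| - |A∩B|-|A∩C|-|B∩C| + |A∩B∩C|
= 17+42+79 - 4-6-17 + 4
= 138 - 27 + 4
= 115

|A ∪ B ∪ C| = 115


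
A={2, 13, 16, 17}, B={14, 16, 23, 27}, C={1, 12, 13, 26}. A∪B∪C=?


A ∪ B = {2, 13, 14, 16, 17, 23, 27}
(A ∪ B) ∪ C = {1, 2, 12, 13, 14, 16, 17, 23, 26, 27}

A ∪ B ∪ C = {1, 2, 12, 13, 14, 16, 17, 23, 26, 27}


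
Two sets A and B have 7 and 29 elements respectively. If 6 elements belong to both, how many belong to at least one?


|A ∪ B| = |A| + |B| - |A ∩ B|
= 7 + 29 - 6
= 30

|A ∪ B| = 30


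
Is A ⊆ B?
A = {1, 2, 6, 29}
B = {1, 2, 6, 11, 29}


A ⊆ B means every element of A is in B.
All elements of A are in B.
So A ⊆ B.

Yes, A ⊆ B


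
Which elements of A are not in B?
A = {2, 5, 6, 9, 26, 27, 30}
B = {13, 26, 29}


A \ B = elements in A but not in B
A = {2, 5, 6, 9, 26, 27, 30}
B = {13, 26, 29}
Remove from A any elements in B
A \ B = {2, 5, 6, 9, 27, 30}

A \ B = {2, 5, 6, 9, 27, 30}


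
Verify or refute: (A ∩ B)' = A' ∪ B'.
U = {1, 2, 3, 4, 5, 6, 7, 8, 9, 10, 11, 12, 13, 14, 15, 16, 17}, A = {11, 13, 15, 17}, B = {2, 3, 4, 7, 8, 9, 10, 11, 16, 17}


LHS: A ∩ B = {11, 17}
(A ∩ B)' = U \ (A ∩ B) = {1, 2, 3, 4, 5, 6, 7, 8, 9, 10, 12, 13, 14, 15, 16}
A' = {1, 2, 3, 4, 5, 6, 7, 8, 9, 10, 12, 14, 16}, B' = {1, 5, 6, 12, 13, 14, 15}
Claimed RHS: A' ∪ B' = {1, 2, 3, 4, 5, 6, 7, 8, 9, 10, 12, 13, 14, 15, 16}
Identity is VALID: LHS = RHS = {1, 2, 3, 4, 5, 6, 7, 8, 9, 10, 12, 13, 14, 15, 16} ✓

Identity is valid. (A ∩ B)' = A' ∪ B' = {1, 2, 3, 4, 5, 6, 7, 8, 9, 10, 12, 13, 14, 15, 16}


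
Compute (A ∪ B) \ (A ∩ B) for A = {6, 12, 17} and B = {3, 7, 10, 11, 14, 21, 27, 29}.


A △ B = (A \ B) ∪ (B \ A) = elements in exactly one of A or B
A \ B = {6, 12, 17}
B \ A = {3, 7, 10, 11, 14, 21, 27, 29}
A △ B = {3, 6, 7, 10, 11, 12, 14, 17, 21, 27, 29}

A △ B = {3, 6, 7, 10, 11, 12, 14, 17, 21, 27, 29}


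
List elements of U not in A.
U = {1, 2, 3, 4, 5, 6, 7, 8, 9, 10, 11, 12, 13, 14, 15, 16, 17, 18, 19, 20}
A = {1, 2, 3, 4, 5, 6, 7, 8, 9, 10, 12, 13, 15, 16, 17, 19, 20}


Aᶜ = U \ A = elements in U but not in A
U = {1, 2, 3, 4, 5, 6, 7, 8, 9, 10, 11, 12, 13, 14, 15, 16, 17, 18, 19, 20}
A = {1, 2, 3, 4, 5, 6, 7, 8, 9, 10, 12, 13, 15, 16, 17, 19, 20}
Aᶜ = {11, 14, 18}

Aᶜ = {11, 14, 18}


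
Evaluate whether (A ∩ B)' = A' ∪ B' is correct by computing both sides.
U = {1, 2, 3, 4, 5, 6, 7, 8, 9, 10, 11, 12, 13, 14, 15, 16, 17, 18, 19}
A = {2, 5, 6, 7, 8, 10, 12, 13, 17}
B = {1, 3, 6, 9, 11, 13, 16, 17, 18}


LHS: A ∩ B = {6, 13, 17}
(A ∩ B)' = U \ (A ∩ B) = {1, 2, 3, 4, 5, 7, 8, 9, 10, 11, 12, 14, 15, 16, 18, 19}
A' = {1, 3, 4, 9, 11, 14, 15, 16, 18, 19}, B' = {2, 4, 5, 7, 8, 10, 12, 14, 15, 19}
Claimed RHS: A' ∪ B' = {1, 2, 3, 4, 5, 7, 8, 9, 10, 11, 12, 14, 15, 16, 18, 19}
Identity is VALID: LHS = RHS = {1, 2, 3, 4, 5, 7, 8, 9, 10, 11, 12, 14, 15, 16, 18, 19} ✓

Identity is valid. (A ∩ B)' = A' ∪ B' = {1, 2, 3, 4, 5, 7, 8, 9, 10, 11, 12, 14, 15, 16, 18, 19}


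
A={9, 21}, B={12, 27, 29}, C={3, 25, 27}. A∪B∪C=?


A ∪ B = {9, 12, 21, 27, 29}
(A ∪ B) ∪ C = {3, 9, 12, 21, 25, 27, 29}

A ∪ B ∪ C = {3, 9, 12, 21, 25, 27, 29}


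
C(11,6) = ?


C(n,k) = n! / (k!(n-k)!)
C(11,6) = 11! / (6!5!)
= 462

C(11,6) = 462


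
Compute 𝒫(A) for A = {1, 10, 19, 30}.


|A| = 4, so |P(A)| = 2^4 = 16
Enumerate subsets by cardinality (0 to 4):
∅, {1}, {10}, {19}, {30}, {1, 10}, {1, 19}, {1, 30}, {10, 19}, {10, 30}, {19, 30}, {1, 10, 19}, {1, 10, 30}, {1, 19, 30}, {10, 19, 30}, {1, 10, 19, 30}

P(A) has 16 subsets: ∅, {1}, {10}, {19}, {30}, {1, 10}, {1, 19}, {1, 30}, {10, 19}, {10, 30}, {19, 30}, {1, 10, 19}, {1, 10, 30}, {1, 19, 30}, {10, 19, 30}, {1, 10, 19, 30}


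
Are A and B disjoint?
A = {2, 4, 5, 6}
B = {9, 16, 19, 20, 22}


Disjoint means A ∩ B = ∅.
A ∩ B = ∅
A ∩ B = ∅, so A and B are disjoint.

Yes, A and B are disjoint


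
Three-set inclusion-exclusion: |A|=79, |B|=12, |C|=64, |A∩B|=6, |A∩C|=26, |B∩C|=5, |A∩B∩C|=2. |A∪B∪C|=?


|A∪B∪C| = |A|+|B|+|C| - |A∩B|-|A∩C|-|B∩C| + |A∩B∩C|
= 79+12+64 - 6-26-5 + 2
= 155 - 37 + 2
= 120

|A ∪ B ∪ C| = 120


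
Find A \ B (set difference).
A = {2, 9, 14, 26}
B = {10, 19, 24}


A \ B = elements in A but not in B
A = {2, 9, 14, 26}
B = {10, 19, 24}
Remove from A any elements in B
A \ B = {2, 9, 14, 26}

A \ B = {2, 9, 14, 26}


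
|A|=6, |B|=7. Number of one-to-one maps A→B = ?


An injection sends each of |A| = 6 inputs to a distinct output in B.
# injections = |B|·(|B|-1)·…·(|B|-|A|+1) = 7! / (7 - 6)!
= 7 × 6 × 5 × 4 × 3 × 2
= 5040

Number of injections = 5040


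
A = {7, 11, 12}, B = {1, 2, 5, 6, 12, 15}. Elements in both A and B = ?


A = {7, 11, 12}
B = {1, 2, 5, 6, 12, 15}
Region: in both A and B
Elements: {12}

Elements in both A and B: {12}


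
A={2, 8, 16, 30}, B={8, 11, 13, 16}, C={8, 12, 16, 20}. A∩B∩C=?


A ∩ B = {8, 16}
(A ∩ B) ∩ C = {8, 16}

A ∩ B ∩ C = {8, 16}


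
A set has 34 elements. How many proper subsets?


Total subsets = 2^n = 2^34 = 17179869184
Proper subsets exclude the set itself: 2^n - 1
= 17179869184 - 1
= 17179869183

Number of proper subsets = 17179869183


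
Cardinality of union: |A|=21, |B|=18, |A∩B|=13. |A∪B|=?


|A ∪ B| = |A| + |B| - |A ∩ B|
= 21 + 18 - 13
= 26

|A ∪ B| = 26


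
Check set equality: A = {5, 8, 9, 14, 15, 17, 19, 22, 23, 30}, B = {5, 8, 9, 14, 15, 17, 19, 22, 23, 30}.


Two sets are equal iff they have exactly the same elements.
A = {5, 8, 9, 14, 15, 17, 19, 22, 23, 30}
B = {5, 8, 9, 14, 15, 17, 19, 22, 23, 30}
Same elements → A = B

Yes, A = B


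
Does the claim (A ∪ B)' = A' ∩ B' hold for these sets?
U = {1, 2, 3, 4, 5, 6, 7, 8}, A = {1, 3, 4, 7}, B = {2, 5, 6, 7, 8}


LHS: A ∪ B = {1, 2, 3, 4, 5, 6, 7, 8}
(A ∪ B)' = U \ (A ∪ B) = ∅
A' = {2, 5, 6, 8}, B' = {1, 3, 4}
Claimed RHS: A' ∩ B' = ∅
Identity is VALID: LHS = RHS = ∅ ✓

Identity is valid. (A ∪ B)' = A' ∩ B' = ∅


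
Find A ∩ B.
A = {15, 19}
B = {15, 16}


A ∩ B = elements in both A and B
A = {15, 19}
B = {15, 16}
A ∩ B = {15}

A ∩ B = {15}


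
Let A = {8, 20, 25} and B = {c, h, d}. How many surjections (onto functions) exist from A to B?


n = |A| = 3, k = |B| = 3. Surjections via inclusion-exclusion:
S(n,k) = Σ(-1)^i × C(k,i) × (k-i)^n, i=0 to k
i=0: (-1)^0×C(3,0)×3^3 = 27
i=1: (-1)^1×C(3,1)×2^3 = -24
i=2: (-1)^2×C(3,2)×1^3 = 3
i=3: (-1)^3×C(3,3)×0^3 = 0
Total = 6

Number of surjections = 6


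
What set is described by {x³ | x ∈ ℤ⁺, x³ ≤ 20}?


Checking each candidate:
Condition: positive perfect cubes ≤ 20
Result = {1, 8}

{1, 8}


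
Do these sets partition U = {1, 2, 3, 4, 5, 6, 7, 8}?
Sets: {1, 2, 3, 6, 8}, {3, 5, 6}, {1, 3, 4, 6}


A partition requires: (1) non-empty parts, (2) pairwise disjoint, (3) union = U
Parts: {1, 2, 3, 6, 8}, {3, 5, 6}, {1, 3, 4, 6}
Union of parts: {1, 2, 3, 4, 5, 6, 8}
U = {1, 2, 3, 4, 5, 6, 7, 8}
All non-empty? True
Pairwise disjoint? False
Covers U? False

No, not a valid partition


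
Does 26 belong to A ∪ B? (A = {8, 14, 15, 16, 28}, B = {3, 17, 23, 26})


A = {8, 14, 15, 16, 28}, B = {3, 17, 23, 26}
A ∪ B = all elements in A or B
A ∪ B = {3, 8, 14, 15, 16, 17, 23, 26, 28}
Checking if 26 ∈ A ∪ B
26 is in A ∪ B → True

26 ∈ A ∪ B


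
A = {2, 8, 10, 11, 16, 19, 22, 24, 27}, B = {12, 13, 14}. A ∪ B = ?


A ∪ B = all elements in A or B (or both)
A = {2, 8, 10, 11, 16, 19, 22, 24, 27}
B = {12, 13, 14}
A ∪ B = {2, 8, 10, 11, 12, 13, 14, 16, 19, 22, 24, 27}

A ∪ B = {2, 8, 10, 11, 12, 13, 14, 16, 19, 22, 24, 27}


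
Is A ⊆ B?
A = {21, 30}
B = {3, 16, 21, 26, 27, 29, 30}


A ⊆ B means every element of A is in B.
All elements of A are in B.
So A ⊆ B.

Yes, A ⊆ B


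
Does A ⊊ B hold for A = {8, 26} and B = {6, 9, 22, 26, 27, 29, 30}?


A ⊂ B requires: A ⊆ B AND A ≠ B.
A ⊆ B? No
A ⊄ B, so A is not a proper subset.

No, A is not a proper subset of B


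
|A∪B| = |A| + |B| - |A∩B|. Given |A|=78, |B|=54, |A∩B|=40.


|A ∪ B| = |A| + |B| - |A ∩ B|
= 78 + 54 - 40
= 92

|A ∪ B| = 92


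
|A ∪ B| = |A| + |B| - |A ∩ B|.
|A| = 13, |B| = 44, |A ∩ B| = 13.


|A ∪ B| = |A| + |B| - |A ∩ B|
= 13 + 44 - 13
= 44

|A ∪ B| = 44


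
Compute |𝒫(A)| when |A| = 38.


Number of subsets = 2^n
= 2^38
= 274877906944

|P(A)| = 274877906944


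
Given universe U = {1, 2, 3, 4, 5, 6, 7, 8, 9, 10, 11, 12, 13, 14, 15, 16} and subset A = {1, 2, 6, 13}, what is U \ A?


Aᶜ = U \ A = elements in U but not in A
U = {1, 2, 3, 4, 5, 6, 7, 8, 9, 10, 11, 12, 13, 14, 15, 16}
A = {1, 2, 6, 13}
Aᶜ = {3, 4, 5, 7, 8, 9, 10, 11, 12, 14, 15, 16}

Aᶜ = {3, 4, 5, 7, 8, 9, 10, 11, 12, 14, 15, 16}


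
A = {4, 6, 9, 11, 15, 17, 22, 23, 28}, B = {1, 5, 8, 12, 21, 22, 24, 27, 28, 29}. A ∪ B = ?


A ∪ B = all elements in A or B (or both)
A = {4, 6, 9, 11, 15, 17, 22, 23, 28}
B = {1, 5, 8, 12, 21, 22, 24, 27, 28, 29}
A ∪ B = {1, 4, 5, 6, 8, 9, 11, 12, 15, 17, 21, 22, 23, 24, 27, 28, 29}

A ∪ B = {1, 4, 5, 6, 8, 9, 11, 12, 15, 17, 21, 22, 23, 24, 27, 28, 29}


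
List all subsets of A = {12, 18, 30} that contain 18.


A subset of A contains 18 iff the remaining 2 elements form any subset of A \ {18}.
Count: 2^(n-1) = 2^2 = 4
Subsets containing 18: {18}, {12, 18}, {18, 30}, {12, 18, 30}

Subsets containing 18 (4 total): {18}, {12, 18}, {18, 30}, {12, 18, 30}


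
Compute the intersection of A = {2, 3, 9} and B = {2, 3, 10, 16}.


A ∩ B = elements in both A and B
A = {2, 3, 9}
B = {2, 3, 10, 16}
A ∩ B = {2, 3}

A ∩ B = {2, 3}


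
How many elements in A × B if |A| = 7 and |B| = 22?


|A × B| = |A| × |B|
= 7 × 22
= 154

|A × B| = 154


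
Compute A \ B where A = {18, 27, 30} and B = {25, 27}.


A \ B = elements in A but not in B
A = {18, 27, 30}
B = {25, 27}
Remove from A any elements in B
A \ B = {18, 30}

A \ B = {18, 30}


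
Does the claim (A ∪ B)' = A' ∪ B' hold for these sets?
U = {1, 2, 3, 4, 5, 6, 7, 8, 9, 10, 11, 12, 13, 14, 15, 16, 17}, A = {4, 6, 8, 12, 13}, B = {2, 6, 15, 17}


LHS: A ∪ B = {2, 4, 6, 8, 12, 13, 15, 17}
(A ∪ B)' = U \ (A ∪ B) = {1, 3, 5, 7, 9, 10, 11, 14, 16}
A' = {1, 2, 3, 5, 7, 9, 10, 11, 14, 15, 16, 17}, B' = {1, 3, 4, 5, 7, 8, 9, 10, 11, 12, 13, 14, 16}
Claimed RHS: A' ∪ B' = {1, 2, 3, 4, 5, 7, 8, 9, 10, 11, 12, 13, 14, 15, 16, 17}
Identity is INVALID: LHS = {1, 3, 5, 7, 9, 10, 11, 14, 16} but the RHS claimed here equals {1, 2, 3, 4, 5, 7, 8, 9, 10, 11, 12, 13, 14, 15, 16, 17}. The correct form is (A ∪ B)' = A' ∩ B'.

Identity is invalid: (A ∪ B)' = {1, 3, 5, 7, 9, 10, 11, 14, 16} but A' ∪ B' = {1, 2, 3, 4, 5, 7, 8, 9, 10, 11, 12, 13, 14, 15, 16, 17}. The correct De Morgan law is (A ∪ B)' = A' ∩ B'.


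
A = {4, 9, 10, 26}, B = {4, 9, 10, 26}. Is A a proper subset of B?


A ⊂ B requires: A ⊆ B AND A ≠ B.
A ⊆ B? Yes
A = B? Yes
A = B, so A is not a PROPER subset.

No, A is not a proper subset of B


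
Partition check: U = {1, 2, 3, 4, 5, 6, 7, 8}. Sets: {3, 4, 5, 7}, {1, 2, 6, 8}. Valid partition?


A partition requires: (1) non-empty parts, (2) pairwise disjoint, (3) union = U
Parts: {3, 4, 5, 7}, {1, 2, 6, 8}
Union of parts: {1, 2, 3, 4, 5, 6, 7, 8}
U = {1, 2, 3, 4, 5, 6, 7, 8}
All non-empty? True
Pairwise disjoint? True
Covers U? True

Yes, valid partition


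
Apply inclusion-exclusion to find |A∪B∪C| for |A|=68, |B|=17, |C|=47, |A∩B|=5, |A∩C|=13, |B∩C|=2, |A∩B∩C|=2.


|A∪B∪C| = |A|+|B|+|C| - |A∩B|-|A∩C|-|B∩C| + |A∩B∩C|
= 68+17+47 - 5-13-2 + 2
= 132 - 20 + 2
= 114

|A ∪ B ∪ C| = 114


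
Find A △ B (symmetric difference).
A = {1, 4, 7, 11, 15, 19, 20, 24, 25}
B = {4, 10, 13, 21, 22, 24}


A △ B = (A \ B) ∪ (B \ A) = elements in exactly one of A or B
A \ B = {1, 7, 11, 15, 19, 20, 25}
B \ A = {10, 13, 21, 22}
A △ B = {1, 7, 10, 11, 13, 15, 19, 20, 21, 22, 25}

A △ B = {1, 7, 10, 11, 13, 15, 19, 20, 21, 22, 25}


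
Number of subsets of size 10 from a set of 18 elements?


C(n,k) = n! / (k!(n-k)!)
C(18,10) = 18! / (10!8!)
= 43758

C(18,10) = 43758


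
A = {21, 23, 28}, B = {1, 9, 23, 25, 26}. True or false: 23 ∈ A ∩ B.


A = {21, 23, 28}, B = {1, 9, 23, 25, 26}
A ∩ B = elements in both A and B
A ∩ B = {23}
Checking if 23 ∈ A ∩ B
23 is in A ∩ B → True

23 ∈ A ∩ B


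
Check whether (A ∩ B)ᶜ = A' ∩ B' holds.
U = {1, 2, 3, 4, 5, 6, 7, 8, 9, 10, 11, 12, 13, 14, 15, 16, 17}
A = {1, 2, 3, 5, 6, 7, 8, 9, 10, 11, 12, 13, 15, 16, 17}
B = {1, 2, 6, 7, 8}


LHS: A ∩ B = {1, 2, 6, 7, 8}
(A ∩ B)' = U \ (A ∩ B) = {3, 4, 5, 9, 10, 11, 12, 13, 14, 15, 16, 17}
A' = {4, 14}, B' = {3, 4, 5, 9, 10, 11, 12, 13, 14, 15, 16, 17}
Claimed RHS: A' ∩ B' = {4, 14}
Identity is INVALID: LHS = {3, 4, 5, 9, 10, 11, 12, 13, 14, 15, 16, 17} but the RHS claimed here equals {4, 14}. The correct form is (A ∩ B)' = A' ∪ B'.

Identity is invalid: (A ∩ B)' = {3, 4, 5, 9, 10, 11, 12, 13, 14, 15, 16, 17} but A' ∩ B' = {4, 14}. The correct De Morgan law is (A ∩ B)' = A' ∪ B'.


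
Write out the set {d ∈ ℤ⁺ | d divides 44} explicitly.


Checking each candidate:
Condition: positive divisors of 44
Result = {1, 2, 4, 11, 22, 44}

{1, 2, 4, 11, 22, 44}


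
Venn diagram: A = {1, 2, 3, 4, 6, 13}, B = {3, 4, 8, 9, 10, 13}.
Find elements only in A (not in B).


A = {1, 2, 3, 4, 6, 13}
B = {3, 4, 8, 9, 10, 13}
Region: only in A (not in B)
Elements: {1, 2, 6}

Elements only in A (not in B): {1, 2, 6}


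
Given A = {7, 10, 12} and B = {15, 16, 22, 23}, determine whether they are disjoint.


Disjoint means A ∩ B = ∅.
A ∩ B = ∅
A ∩ B = ∅, so A and B are disjoint.

Yes, A and B are disjoint


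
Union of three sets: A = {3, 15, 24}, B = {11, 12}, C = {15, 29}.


A ∪ B = {3, 11, 12, 15, 24}
(A ∪ B) ∪ C = {3, 11, 12, 15, 24, 29}

A ∪ B ∪ C = {3, 11, 12, 15, 24, 29}


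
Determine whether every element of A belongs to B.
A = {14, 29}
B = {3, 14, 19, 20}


A ⊆ B means every element of A is in B.
Elements in A not in B: {29}
So A ⊄ B.

No, A ⊄ B


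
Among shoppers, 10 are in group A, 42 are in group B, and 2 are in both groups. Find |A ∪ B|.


|A ∪ B| = |A| + |B| - |A ∩ B|
= 10 + 42 - 2
= 50

|A ∪ B| = 50


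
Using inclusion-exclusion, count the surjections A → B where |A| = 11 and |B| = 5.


n = |A| = 11, k = |B| = 5. Surjections via inclusion-exclusion:
S(n,k) = Σ(-1)^i × C(k,i) × (k-i)^n, i=0 to k
i=0: (-1)^0×C(5,0)×5^11 = 48828125
i=1: (-1)^1×C(5,1)×4^11 = -20971520
i=2: (-1)^2×C(5,2)×3^11 = 1771470
i=3: (-1)^3×C(5,3)×2^11 = -20480
i=4: (-1)^4×C(5,4)×1^11 = 5
i=5: (-1)^5×C(5,5)×0^11 = 0
Total = 29607600

Number of surjections = 29607600


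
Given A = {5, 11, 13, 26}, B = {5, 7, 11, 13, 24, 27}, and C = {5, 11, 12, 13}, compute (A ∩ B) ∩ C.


A ∩ B = {5, 11, 13}
(A ∩ B) ∩ C = {5, 11, 13}

A ∩ B ∩ C = {5, 11, 13}


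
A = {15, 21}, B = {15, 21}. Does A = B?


Two sets are equal iff they have exactly the same elements.
A = {15, 21}
B = {15, 21}
Same elements → A = B

Yes, A = B


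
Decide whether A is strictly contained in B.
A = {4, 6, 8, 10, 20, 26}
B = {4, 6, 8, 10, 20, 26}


A ⊂ B requires: A ⊆ B AND A ≠ B.
A ⊆ B? Yes
A = B? Yes
A = B, so A is not a PROPER subset.

No, A is not a proper subset of B


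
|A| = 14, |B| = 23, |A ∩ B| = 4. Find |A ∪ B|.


|A ∪ B| = |A| + |B| - |A ∩ B|
= 14 + 23 - 4
= 33

|A ∪ B| = 33


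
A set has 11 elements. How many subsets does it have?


Number of subsets = 2^n
= 2^11
= 2048

|P(A)| = 2048


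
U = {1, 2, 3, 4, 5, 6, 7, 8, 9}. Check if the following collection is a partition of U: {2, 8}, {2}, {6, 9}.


A partition requires: (1) non-empty parts, (2) pairwise disjoint, (3) union = U
Parts: {2, 8}, {2}, {6, 9}
Union of parts: {2, 6, 8, 9}
U = {1, 2, 3, 4, 5, 6, 7, 8, 9}
All non-empty? True
Pairwise disjoint? False
Covers U? False

No, not a valid partition


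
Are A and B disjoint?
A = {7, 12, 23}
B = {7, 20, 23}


Disjoint means A ∩ B = ∅.
A ∩ B = {7, 23}
A ∩ B ≠ ∅, so A and B are NOT disjoint.

No, A and B are not disjoint (A ∩ B = {7, 23})


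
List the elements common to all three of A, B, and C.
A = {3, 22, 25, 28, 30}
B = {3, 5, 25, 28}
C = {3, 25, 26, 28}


A ∩ B = {3, 25, 28}
(A ∩ B) ∩ C = {3, 25, 28}

A ∩ B ∩ C = {3, 25, 28}


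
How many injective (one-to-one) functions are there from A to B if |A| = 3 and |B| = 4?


An injection sends each of |A| = 3 inputs to a distinct output in B.
# injections = |B|·(|B|-1)·…·(|B|-|A|+1) = 4! / (4 - 3)!
= 4 × 3 × 2
= 24

Number of injections = 24


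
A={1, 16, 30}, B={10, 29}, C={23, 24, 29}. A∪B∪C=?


A ∪ B = {1, 10, 16, 29, 30}
(A ∪ B) ∪ C = {1, 10, 16, 23, 24, 29, 30}

A ∪ B ∪ C = {1, 10, 16, 23, 24, 29, 30}


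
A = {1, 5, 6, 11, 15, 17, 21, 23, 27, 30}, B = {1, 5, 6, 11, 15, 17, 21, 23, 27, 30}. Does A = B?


Two sets are equal iff they have exactly the same elements.
A = {1, 5, 6, 11, 15, 17, 21, 23, 27, 30}
B = {1, 5, 6, 11, 15, 17, 21, 23, 27, 30}
Same elements → A = B

Yes, A = B


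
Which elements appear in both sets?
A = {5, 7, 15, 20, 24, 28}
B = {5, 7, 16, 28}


A ∩ B = elements in both A and B
A = {5, 7, 15, 20, 24, 28}
B = {5, 7, 16, 28}
A ∩ B = {5, 7, 28}

A ∩ B = {5, 7, 28}


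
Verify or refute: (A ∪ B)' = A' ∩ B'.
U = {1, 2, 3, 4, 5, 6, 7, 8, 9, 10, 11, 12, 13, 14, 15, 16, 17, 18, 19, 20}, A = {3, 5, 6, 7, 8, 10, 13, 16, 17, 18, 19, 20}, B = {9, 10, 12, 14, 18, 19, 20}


LHS: A ∪ B = {3, 5, 6, 7, 8, 9, 10, 12, 13, 14, 16, 17, 18, 19, 20}
(A ∪ B)' = U \ (A ∪ B) = {1, 2, 4, 11, 15}
A' = {1, 2, 4, 9, 11, 12, 14, 15}, B' = {1, 2, 3, 4, 5, 6, 7, 8, 11, 13, 15, 16, 17}
Claimed RHS: A' ∩ B' = {1, 2, 4, 11, 15}
Identity is VALID: LHS = RHS = {1, 2, 4, 11, 15} ✓

Identity is valid. (A ∪ B)' = A' ∩ B' = {1, 2, 4, 11, 15}


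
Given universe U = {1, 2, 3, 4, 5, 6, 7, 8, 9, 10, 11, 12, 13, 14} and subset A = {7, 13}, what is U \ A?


Aᶜ = U \ A = elements in U but not in A
U = {1, 2, 3, 4, 5, 6, 7, 8, 9, 10, 11, 12, 13, 14}
A = {7, 13}
Aᶜ = {1, 2, 3, 4, 5, 6, 8, 9, 10, 11, 12, 14}

Aᶜ = {1, 2, 3, 4, 5, 6, 8, 9, 10, 11, 12, 14}


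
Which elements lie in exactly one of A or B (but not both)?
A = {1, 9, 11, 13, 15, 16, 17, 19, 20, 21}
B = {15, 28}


A △ B = (A \ B) ∪ (B \ A) = elements in exactly one of A or B
A \ B = {1, 9, 11, 13, 16, 17, 19, 20, 21}
B \ A = {28}
A △ B = {1, 9, 11, 13, 16, 17, 19, 20, 21, 28}

A △ B = {1, 9, 11, 13, 16, 17, 19, 20, 21, 28}


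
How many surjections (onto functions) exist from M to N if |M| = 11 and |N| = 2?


n = |M| = 11, k = |N| = 2. Surjections via inclusion-exclusion:
S(n,k) = Σ(-1)^i × C(k,i) × (k-i)^n, i=0 to k
i=0: (-1)^0×C(2,0)×2^11 = 2048
i=1: (-1)^1×C(2,1)×1^11 = -2
i=2: (-1)^2×C(2,2)×0^11 = 0
Total = 2046

Number of surjections = 2046


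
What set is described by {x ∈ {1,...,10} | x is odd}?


Checking each candidate:
Condition: odd numbers in {1,...,10}
Result = {1, 3, 5, 7, 9}

{1, 3, 5, 7, 9}


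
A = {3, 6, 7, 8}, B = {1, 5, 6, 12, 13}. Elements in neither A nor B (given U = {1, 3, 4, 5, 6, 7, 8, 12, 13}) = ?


A = {3, 6, 7, 8}
B = {1, 5, 6, 12, 13}
Region: in neither A nor B (given U = {1, 3, 4, 5, 6, 7, 8, 12, 13})
Elements: {4}

Elements in neither A nor B (given U = {1, 3, 4, 5, 6, 7, 8, 12, 13}): {4}


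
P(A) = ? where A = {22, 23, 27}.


|A| = 3, so |P(A)| = 2^3 = 8
Enumerate subsets by cardinality (0 to 3):
∅, {22}, {23}, {27}, {22, 23}, {22, 27}, {23, 27}, {22, 23, 27}

P(A) has 8 subsets: ∅, {22}, {23}, {27}, {22, 23}, {22, 27}, {23, 27}, {22, 23, 27}


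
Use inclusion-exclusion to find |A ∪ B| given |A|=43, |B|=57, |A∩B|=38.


|A ∪ B| = |A| + |B| - |A ∩ B|
= 43 + 57 - 38
= 62

|A ∪ B| = 62


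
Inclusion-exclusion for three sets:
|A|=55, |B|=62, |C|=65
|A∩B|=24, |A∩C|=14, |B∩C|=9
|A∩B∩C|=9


|A∪B∪C| = |A|+|B|+|C| - |A∩B|-|A∩C|-|B∩C| + |A∩B∩C|
= 55+62+65 - 24-14-9 + 9
= 182 - 47 + 9
= 144

|A ∪ B ∪ C| = 144


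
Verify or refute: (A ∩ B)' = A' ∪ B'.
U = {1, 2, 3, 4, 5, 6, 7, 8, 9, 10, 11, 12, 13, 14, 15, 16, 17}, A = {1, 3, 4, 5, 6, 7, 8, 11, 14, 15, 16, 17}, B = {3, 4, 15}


LHS: A ∩ B = {3, 4, 15}
(A ∩ B)' = U \ (A ∩ B) = {1, 2, 5, 6, 7, 8, 9, 10, 11, 12, 13, 14, 16, 17}
A' = {2, 9, 10, 12, 13}, B' = {1, 2, 5, 6, 7, 8, 9, 10, 11, 12, 13, 14, 16, 17}
Claimed RHS: A' ∪ B' = {1, 2, 5, 6, 7, 8, 9, 10, 11, 12, 13, 14, 16, 17}
Identity is VALID: LHS = RHS = {1, 2, 5, 6, 7, 8, 9, 10, 11, 12, 13, 14, 16, 17} ✓

Identity is valid. (A ∩ B)' = A' ∪ B' = {1, 2, 5, 6, 7, 8, 9, 10, 11, 12, 13, 14, 16, 17}


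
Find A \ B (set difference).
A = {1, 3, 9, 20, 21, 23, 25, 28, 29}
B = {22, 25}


A \ B = elements in A but not in B
A = {1, 3, 9, 20, 21, 23, 25, 28, 29}
B = {22, 25}
Remove from A any elements in B
A \ B = {1, 3, 9, 20, 21, 23, 28, 29}

A \ B = {1, 3, 9, 20, 21, 23, 28, 29}


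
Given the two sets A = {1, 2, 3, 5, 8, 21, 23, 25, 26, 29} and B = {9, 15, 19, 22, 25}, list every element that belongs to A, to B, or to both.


A ∪ B = all elements in A or B (or both)
A = {1, 2, 3, 5, 8, 21, 23, 25, 26, 29}
B = {9, 15, 19, 22, 25}
A ∪ B = {1, 2, 3, 5, 8, 9, 15, 19, 21, 22, 23, 25, 26, 29}

A ∪ B = {1, 2, 3, 5, 8, 9, 15, 19, 21, 22, 23, 25, 26, 29}


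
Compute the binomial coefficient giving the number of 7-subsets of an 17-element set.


C(n,k) = n! / (k!(n-k)!)
C(17,7) = 17! / (7!10!)
= 19448

C(17,7) = 19448


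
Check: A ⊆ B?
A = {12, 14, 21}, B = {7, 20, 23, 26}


A ⊆ B means every element of A is in B.
Elements in A not in B: {12, 14, 21}
So A ⊄ B.

No, A ⊄ B


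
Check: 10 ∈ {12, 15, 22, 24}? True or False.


A = {12, 15, 22, 24}
Checking if 10 is in A
10 is not in A → False

10 ∉ A


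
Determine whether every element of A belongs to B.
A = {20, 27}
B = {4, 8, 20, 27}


A ⊆ B means every element of A is in B.
All elements of A are in B.
So A ⊆ B.

Yes, A ⊆ B


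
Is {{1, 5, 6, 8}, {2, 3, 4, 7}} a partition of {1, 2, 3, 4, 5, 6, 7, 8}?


A partition requires: (1) non-empty parts, (2) pairwise disjoint, (3) union = U
Parts: {1, 5, 6, 8}, {2, 3, 4, 7}
Union of parts: {1, 2, 3, 4, 5, 6, 7, 8}
U = {1, 2, 3, 4, 5, 6, 7, 8}
All non-empty? True
Pairwise disjoint? True
Covers U? True

Yes, valid partition


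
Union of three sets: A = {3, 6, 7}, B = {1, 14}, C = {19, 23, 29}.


A ∪ B = {1, 3, 6, 7, 14}
(A ∪ B) ∪ C = {1, 3, 6, 7, 14, 19, 23, 29}

A ∪ B ∪ C = {1, 3, 6, 7, 14, 19, 23, 29}


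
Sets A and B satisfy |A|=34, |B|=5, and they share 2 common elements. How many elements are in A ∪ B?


|A ∪ B| = |A| + |B| - |A ∩ B|
= 34 + 5 - 2
= 37

|A ∪ B| = 37


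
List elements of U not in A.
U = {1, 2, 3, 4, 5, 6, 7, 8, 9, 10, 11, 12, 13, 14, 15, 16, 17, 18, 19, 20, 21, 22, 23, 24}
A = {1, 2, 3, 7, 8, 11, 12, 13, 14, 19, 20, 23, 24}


Aᶜ = U \ A = elements in U but not in A
U = {1, 2, 3, 4, 5, 6, 7, 8, 9, 10, 11, 12, 13, 14, 15, 16, 17, 18, 19, 20, 21, 22, 23, 24}
A = {1, 2, 3, 7, 8, 11, 12, 13, 14, 19, 20, 23, 24}
Aᶜ = {4, 5, 6, 9, 10, 15, 16, 17, 18, 21, 22}

Aᶜ = {4, 5, 6, 9, 10, 15, 16, 17, 18, 21, 22}


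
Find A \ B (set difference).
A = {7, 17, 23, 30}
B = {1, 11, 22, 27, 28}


A \ B = elements in A but not in B
A = {7, 17, 23, 30}
B = {1, 11, 22, 27, 28}
Remove from A any elements in B
A \ B = {7, 17, 23, 30}

A \ B = {7, 17, 23, 30}


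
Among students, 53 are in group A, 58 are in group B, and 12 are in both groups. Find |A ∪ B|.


|A ∪ B| = |A| + |B| - |A ∩ B|
= 53 + 58 - 12
= 99

|A ∪ B| = 99


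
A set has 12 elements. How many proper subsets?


Total subsets = 2^n = 2^12 = 4096
Proper subsets exclude the set itself: 2^n - 1
= 4096 - 1
= 4095

Number of proper subsets = 4095


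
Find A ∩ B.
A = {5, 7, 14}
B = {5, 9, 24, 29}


A ∩ B = elements in both A and B
A = {5, 7, 14}
B = {5, 9, 24, 29}
A ∩ B = {5}

A ∩ B = {5}


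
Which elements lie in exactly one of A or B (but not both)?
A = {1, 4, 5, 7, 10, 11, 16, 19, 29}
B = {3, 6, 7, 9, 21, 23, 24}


A △ B = (A \ B) ∪ (B \ A) = elements in exactly one of A or B
A \ B = {1, 4, 5, 10, 11, 16, 19, 29}
B \ A = {3, 6, 9, 21, 23, 24}
A △ B = {1, 3, 4, 5, 6, 9, 10, 11, 16, 19, 21, 23, 24, 29}

A △ B = {1, 3, 4, 5, 6, 9, 10, 11, 16, 19, 21, 23, 24, 29}


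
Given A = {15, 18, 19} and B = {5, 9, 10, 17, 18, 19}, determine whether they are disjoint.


Disjoint means A ∩ B = ∅.
A ∩ B = {18, 19}
A ∩ B ≠ ∅, so A and B are NOT disjoint.

No, A and B are not disjoint (A ∩ B = {18, 19})


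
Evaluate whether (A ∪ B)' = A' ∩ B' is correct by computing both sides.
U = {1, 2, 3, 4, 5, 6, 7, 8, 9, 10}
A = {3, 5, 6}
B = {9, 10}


LHS: A ∪ B = {3, 5, 6, 9, 10}
(A ∪ B)' = U \ (A ∪ B) = {1, 2, 4, 7, 8}
A' = {1, 2, 4, 7, 8, 9, 10}, B' = {1, 2, 3, 4, 5, 6, 7, 8}
Claimed RHS: A' ∩ B' = {1, 2, 4, 7, 8}
Identity is VALID: LHS = RHS = {1, 2, 4, 7, 8} ✓

Identity is valid. (A ∪ B)' = A' ∩ B' = {1, 2, 4, 7, 8}


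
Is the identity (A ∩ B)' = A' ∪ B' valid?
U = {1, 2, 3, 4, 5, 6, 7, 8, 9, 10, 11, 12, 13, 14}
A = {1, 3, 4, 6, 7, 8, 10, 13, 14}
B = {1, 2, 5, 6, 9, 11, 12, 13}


LHS: A ∩ B = {1, 6, 13}
(A ∩ B)' = U \ (A ∩ B) = {2, 3, 4, 5, 7, 8, 9, 10, 11, 12, 14}
A' = {2, 5, 9, 11, 12}, B' = {3, 4, 7, 8, 10, 14}
Claimed RHS: A' ∪ B' = {2, 3, 4, 5, 7, 8, 9, 10, 11, 12, 14}
Identity is VALID: LHS = RHS = {2, 3, 4, 5, 7, 8, 9, 10, 11, 12, 14} ✓

Identity is valid. (A ∩ B)' = A' ∪ B' = {2, 3, 4, 5, 7, 8, 9, 10, 11, 12, 14}


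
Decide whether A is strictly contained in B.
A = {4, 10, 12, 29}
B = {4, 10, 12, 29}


A ⊂ B requires: A ⊆ B AND A ≠ B.
A ⊆ B? Yes
A = B? Yes
A = B, so A is not a PROPER subset.

No, A is not a proper subset of B


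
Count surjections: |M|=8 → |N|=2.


n = |M| = 8, k = |N| = 2. Surjections via inclusion-exclusion:
S(n,k) = Σ(-1)^i × C(k,i) × (k-i)^n, i=0 to k
i=0: (-1)^0×C(2,0)×2^8 = 256
i=1: (-1)^1×C(2,1)×1^8 = -2
i=2: (-1)^2×C(2,2)×0^8 = 0
Total = 254

Number of surjections = 254


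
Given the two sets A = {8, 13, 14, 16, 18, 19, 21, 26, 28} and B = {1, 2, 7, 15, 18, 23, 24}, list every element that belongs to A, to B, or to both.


A ∪ B = all elements in A or B (or both)
A = {8, 13, 14, 16, 18, 19, 21, 26, 28}
B = {1, 2, 7, 15, 18, 23, 24}
A ∪ B = {1, 2, 7, 8, 13, 14, 15, 16, 18, 19, 21, 23, 24, 26, 28}

A ∪ B = {1, 2, 7, 8, 13, 14, 15, 16, 18, 19, 21, 23, 24, 26, 28}


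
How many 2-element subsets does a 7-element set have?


C(n,k) = n! / (k!(n-k)!)
C(7,2) = 7! / (2!5!)
= 21

C(7,2) = 21


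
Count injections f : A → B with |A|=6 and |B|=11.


An injection sends each of |A| = 6 inputs to a distinct output in B.
# injections = |B|·(|B|-1)·…·(|B|-|A|+1) = 11! / (11 - 6)!
= 11 × 10 × 9 × 8 × 7 × 6
= 332640

Number of injections = 332640


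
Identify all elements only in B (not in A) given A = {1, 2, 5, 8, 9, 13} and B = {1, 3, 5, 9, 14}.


A = {1, 2, 5, 8, 9, 13}
B = {1, 3, 5, 9, 14}
Region: only in B (not in A)
Elements: {3, 14}

Elements only in B (not in A): {3, 14}


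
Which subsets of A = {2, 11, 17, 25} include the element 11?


A subset of A contains 11 iff the remaining 3 elements form any subset of A \ {11}.
Count: 2^(n-1) = 2^3 = 8
Subsets containing 11: {11}, {2, 11}, {11, 17}, {11, 25}, {2, 11, 17}, {2, 11, 25}, {11, 17, 25}, {2, 11, 17, 25}

Subsets containing 11 (8 total): {11}, {2, 11}, {11, 17}, {11, 25}, {2, 11, 17}, {2, 11, 25}, {11, 17, 25}, {2, 11, 17, 25}


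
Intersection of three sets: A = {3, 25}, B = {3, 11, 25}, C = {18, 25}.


A ∩ B = {3, 25}
(A ∩ B) ∩ C = {25}

A ∩ B ∩ C = {25}


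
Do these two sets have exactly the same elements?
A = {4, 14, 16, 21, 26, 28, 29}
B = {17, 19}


Two sets are equal iff they have exactly the same elements.
A = {4, 14, 16, 21, 26, 28, 29}
B = {17, 19}
Differences: {4, 14, 16, 17, 19, 21, 26, 28, 29}
A ≠ B

No, A ≠ B


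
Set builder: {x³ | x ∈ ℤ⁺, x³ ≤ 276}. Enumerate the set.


Checking each candidate:
Condition: positive perfect cubes ≤ 276
Result = {1, 8, 27, 64, 125, 216}

{1, 8, 27, 64, 125, 216}


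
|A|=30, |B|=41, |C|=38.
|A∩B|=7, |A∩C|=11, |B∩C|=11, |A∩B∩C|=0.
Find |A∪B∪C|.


|A∪B∪C| = |A|+|B|+|C| - |A∩B|-|A∩C|-|B∩C| + |A∩B∩C|
= 30+41+38 - 7-11-11 + 0
= 109 - 29 + 0
= 80

|A ∪ B ∪ C| = 80


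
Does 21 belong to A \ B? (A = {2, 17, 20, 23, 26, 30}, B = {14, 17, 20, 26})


A = {2, 17, 20, 23, 26, 30}, B = {14, 17, 20, 26}
A \ B = elements in A but not in B
A \ B = {2, 23, 30}
Checking if 21 ∈ A \ B
21 is not in A \ B → False

21 ∉ A \ B


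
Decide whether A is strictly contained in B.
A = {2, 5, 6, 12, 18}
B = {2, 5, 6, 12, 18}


A ⊂ B requires: A ⊆ B AND A ≠ B.
A ⊆ B? Yes
A = B? Yes
A = B, so A is not a PROPER subset.

No, A is not a proper subset of B


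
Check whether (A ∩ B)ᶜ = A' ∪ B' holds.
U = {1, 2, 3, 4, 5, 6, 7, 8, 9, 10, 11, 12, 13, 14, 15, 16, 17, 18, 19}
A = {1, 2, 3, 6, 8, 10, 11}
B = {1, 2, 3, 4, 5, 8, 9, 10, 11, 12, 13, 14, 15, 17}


LHS: A ∩ B = {1, 2, 3, 8, 10, 11}
(A ∩ B)' = U \ (A ∩ B) = {4, 5, 6, 7, 9, 12, 13, 14, 15, 16, 17, 18, 19}
A' = {4, 5, 7, 9, 12, 13, 14, 15, 16, 17, 18, 19}, B' = {6, 7, 16, 18, 19}
Claimed RHS: A' ∪ B' = {4, 5, 6, 7, 9, 12, 13, 14, 15, 16, 17, 18, 19}
Identity is VALID: LHS = RHS = {4, 5, 6, 7, 9, 12, 13, 14, 15, 16, 17, 18, 19} ✓

Identity is valid. (A ∩ B)' = A' ∪ B' = {4, 5, 6, 7, 9, 12, 13, 14, 15, 16, 17, 18, 19}


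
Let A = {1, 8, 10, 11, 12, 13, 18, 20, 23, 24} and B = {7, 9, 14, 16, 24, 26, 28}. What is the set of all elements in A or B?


A ∪ B = all elements in A or B (or both)
A = {1, 8, 10, 11, 12, 13, 18, 20, 23, 24}
B = {7, 9, 14, 16, 24, 26, 28}
A ∪ B = {1, 7, 8, 9, 10, 11, 12, 13, 14, 16, 18, 20, 23, 24, 26, 28}

A ∪ B = {1, 7, 8, 9, 10, 11, 12, 13, 14, 16, 18, 20, 23, 24, 26, 28}


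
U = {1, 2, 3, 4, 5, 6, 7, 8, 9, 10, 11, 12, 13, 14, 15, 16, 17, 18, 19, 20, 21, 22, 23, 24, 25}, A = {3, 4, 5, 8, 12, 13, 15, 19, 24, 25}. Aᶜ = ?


Aᶜ = U \ A = elements in U but not in A
U = {1, 2, 3, 4, 5, 6, 7, 8, 9, 10, 11, 12, 13, 14, 15, 16, 17, 18, 19, 20, 21, 22, 23, 24, 25}
A = {3, 4, 5, 8, 12, 13, 15, 19, 24, 25}
Aᶜ = {1, 2, 6, 7, 9, 10, 11, 14, 16, 17, 18, 20, 21, 22, 23}

Aᶜ = {1, 2, 6, 7, 9, 10, 11, 14, 16, 17, 18, 20, 21, 22, 23}


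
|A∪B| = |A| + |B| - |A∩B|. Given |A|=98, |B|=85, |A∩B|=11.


|A ∪ B| = |A| + |B| - |A ∩ B|
= 98 + 85 - 11
= 172

|A ∪ B| = 172


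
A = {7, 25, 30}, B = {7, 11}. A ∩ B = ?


A ∩ B = elements in both A and B
A = {7, 25, 30}
B = {7, 11}
A ∩ B = {7}

A ∩ B = {7}


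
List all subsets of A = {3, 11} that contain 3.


A subset of A contains 3 iff the remaining 1 elements form any subset of A \ {3}.
Count: 2^(n-1) = 2^1 = 2
Subsets containing 3: {3}, {3, 11}

Subsets containing 3 (2 total): {3}, {3, 11}
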